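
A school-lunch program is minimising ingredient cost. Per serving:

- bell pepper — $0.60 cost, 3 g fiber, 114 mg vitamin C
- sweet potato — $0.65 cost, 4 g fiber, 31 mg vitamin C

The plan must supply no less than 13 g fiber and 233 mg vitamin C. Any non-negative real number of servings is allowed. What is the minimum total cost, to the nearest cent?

At the optimum either one food covers both requirements or two foods hit both targets exactly; no other combination can be cheaper.
bell pepper only: max(13/3, 233/114) = 4.333 servings → $2.60.
sweet potato only: max(13/4, 233/31) = 7.516 servings → $4.89.
bell pepper + sweet potato with both tight: 1.457 servings and 2.157 servings → $2.28.
So the least-cost plan costs $2.28.

$2.28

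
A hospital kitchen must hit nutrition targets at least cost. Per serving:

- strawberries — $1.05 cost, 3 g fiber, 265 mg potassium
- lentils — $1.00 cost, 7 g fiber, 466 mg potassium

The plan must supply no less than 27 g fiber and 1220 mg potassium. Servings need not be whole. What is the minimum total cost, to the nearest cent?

strawberries only: max(27/3, 1220/265) = 9 servings → $9.45.
lentils only: max(27/7, 1220/466) = 3.857 servings → $3.86.
strawberries + lentils: the both-tight solution has a negative serving — not a feasible corner.
The minimum over all feasible corners is $3.86.

$3.86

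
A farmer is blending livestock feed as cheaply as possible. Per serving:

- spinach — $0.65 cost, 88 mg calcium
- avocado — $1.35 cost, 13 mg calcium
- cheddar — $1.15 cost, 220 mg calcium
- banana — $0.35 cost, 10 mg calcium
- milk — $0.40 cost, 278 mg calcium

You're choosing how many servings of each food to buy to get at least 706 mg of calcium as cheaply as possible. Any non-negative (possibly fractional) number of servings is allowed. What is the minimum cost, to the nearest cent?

$1.02

Cost per mg of calcium: milk $0.0014, cheddar $0.0052, spinach $0.0074, banana $0.0350, avocado $0.1038.
With no serving limits, use only milk: 706 mg / 278 mg = 2.54 servings × $0.40 = $1.02.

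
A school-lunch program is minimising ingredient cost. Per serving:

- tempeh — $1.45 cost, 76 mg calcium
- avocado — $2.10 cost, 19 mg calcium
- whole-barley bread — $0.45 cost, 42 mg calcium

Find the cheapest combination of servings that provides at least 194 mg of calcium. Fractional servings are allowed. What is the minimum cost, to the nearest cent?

$2.08

Cost per mg of calcium: whole-barley bread $0.0107, tempeh $0.0191, avocado $0.1105.
With no serving limits, use only whole-barley bread: 194 mg / 42 mg = 4.619 servings × $0.45 = $2.08.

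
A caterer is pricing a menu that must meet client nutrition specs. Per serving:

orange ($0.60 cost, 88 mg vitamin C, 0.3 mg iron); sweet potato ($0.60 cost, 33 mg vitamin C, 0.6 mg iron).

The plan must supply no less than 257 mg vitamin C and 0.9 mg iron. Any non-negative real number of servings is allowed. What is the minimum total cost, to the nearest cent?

$1.77

Minimising a linear cost over {vitamin C ≥ 257, iron ≥ 0.9, servings ≥ 0} — the optimum is at a vertex, using one or two foods.
orange only: max(257/88, 0.9/0.3) = 3 servings → $1.80.
sweet potato only: max(257/33, 0.9/0.6) = 7.788 servings → $4.67.
orange + sweet potato with both tight: 2.902 servings and 0.04895 servings → $1.77.
So the least-cost plan costs $1.77.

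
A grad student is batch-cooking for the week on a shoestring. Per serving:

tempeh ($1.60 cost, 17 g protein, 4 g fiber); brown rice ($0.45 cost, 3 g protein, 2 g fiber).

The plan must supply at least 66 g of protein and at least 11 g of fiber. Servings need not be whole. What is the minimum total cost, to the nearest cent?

tempeh only: max(66/17, 11/4) = 3.882 servings → $6.21.
brown rice only: max(66/3, 11/2) = 22 servings → $9.90.
tempeh + brown rice: intersection lies outside the first quadrant.
So the least-cost plan costs $6.21.

$6.21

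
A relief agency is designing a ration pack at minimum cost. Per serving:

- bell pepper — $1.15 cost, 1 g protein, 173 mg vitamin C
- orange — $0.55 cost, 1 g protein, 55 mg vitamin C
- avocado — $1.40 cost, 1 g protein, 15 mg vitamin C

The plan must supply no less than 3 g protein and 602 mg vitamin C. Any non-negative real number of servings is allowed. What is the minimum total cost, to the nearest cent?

The cheapest plan sits at a corner of the feasible region — with two constraints it uses at most two foods.
bell pepper only: max(3/1, 602/173) = 3.48 servings → $4.00.
orange only: max(3/1, 602/55) = 10.95 servings → $6.02.
avocado only: max(3/1, 602/15) = 40.13 servings → $56.19.
bell pepper + orange: the both-tight solution has a negative serving — not a feasible corner.
bell pepper + avocado: the both-tight solution has a negative serving — not a feasible corner.
orange + avocado: intersection lies outside the first quadrant.
Cheapest feasible corner: $4.00.

$4.00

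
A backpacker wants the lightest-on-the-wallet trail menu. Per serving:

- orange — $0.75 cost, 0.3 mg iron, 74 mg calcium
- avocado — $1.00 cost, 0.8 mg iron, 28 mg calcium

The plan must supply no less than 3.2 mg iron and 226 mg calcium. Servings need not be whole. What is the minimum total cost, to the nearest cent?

This is a tiny linear program; its minimum lies at a vertex of the feasible set. List the vertices and price them.
orange only: max(3.2/0.3, 226/74) = 10.67 servings → $8.00.
avocado only: max(3.2/0.8, 226/28) = 8.071 servings → $8.07.
orange + avocado with both tight: 1.795 servings and 3.327 servings → $4.67.
The minimum over all feasible corners is $4.67.

$4.67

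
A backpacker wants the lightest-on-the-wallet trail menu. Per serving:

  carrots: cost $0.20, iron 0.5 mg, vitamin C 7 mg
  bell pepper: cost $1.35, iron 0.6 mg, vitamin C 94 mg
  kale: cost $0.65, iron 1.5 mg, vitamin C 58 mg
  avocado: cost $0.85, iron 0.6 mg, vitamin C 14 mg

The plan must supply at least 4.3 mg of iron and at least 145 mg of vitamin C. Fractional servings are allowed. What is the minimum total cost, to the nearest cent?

The cheapest plan sits at a corner of the feasible region — with two constraints it uses at most two foods.
carrots only: max(4.3/0.5, 145/7) = 20.71 servings → $4.14.
bell pepper only: max(4.3/0.6, 145/94) = 7.167 servings → $9.68.
kale only: max(4.3/1.5, 145/58) = 2.867 servings → $1.86.
avocado only: max(4.3/0.6, 145/14) = 10.36 servings → $8.80.
carrots + bell pepper with both tight: 7.411 servings and 0.9907 servings → $2.82.
carrots + kale with both tight: 1.724 servings and 2.292 servings → $1.83.
carrots + avocado: the both-tight solution has a negative serving — not a feasible corner.
bell pepper + kale with both targets exact would need a negative amount; discard.
bell pepper + avocado with both tight: 0.5583 servings and 6.608 servings → $6.37.
kale + avocado with both tight: 1.942 servings and 2.312 servings → $3.23.
The minimum over all feasible corners is $1.83.

$1.83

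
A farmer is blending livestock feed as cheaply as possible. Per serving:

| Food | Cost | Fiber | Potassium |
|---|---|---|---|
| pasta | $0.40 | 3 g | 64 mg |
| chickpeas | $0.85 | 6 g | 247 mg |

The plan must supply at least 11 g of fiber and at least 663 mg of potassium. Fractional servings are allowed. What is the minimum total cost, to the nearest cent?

$2.28

pasta only: max(11/3, 663/64) = 10.36 servings → $4.14.
chickpeas only: max(11/6, 663/247) = 2.684 servings → $2.28.
pasta + chickpeas: the both-tight solution has a negative serving — not a feasible corner.
So the least-cost plan costs $2.28.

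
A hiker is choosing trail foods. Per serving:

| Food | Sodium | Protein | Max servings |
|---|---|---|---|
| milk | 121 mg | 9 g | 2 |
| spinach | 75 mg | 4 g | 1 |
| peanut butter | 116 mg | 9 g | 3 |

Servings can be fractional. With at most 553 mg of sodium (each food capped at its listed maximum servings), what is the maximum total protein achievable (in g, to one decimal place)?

42.2 g

Protein per mg sodium: peanut butter 0.07759, milk 0.07438, spinach 0.05333.
Take 3 servings of peanut butter: uses 348 mg sodium, +27.0 g protein (running total 27.0 g).
Take 1.694 servings of milk: uses 205 mg sodium, +15.2 g protein (running total 42.2 g).
Greedy by best ratio exhausts the sodium allowance optimally: 42.2 g.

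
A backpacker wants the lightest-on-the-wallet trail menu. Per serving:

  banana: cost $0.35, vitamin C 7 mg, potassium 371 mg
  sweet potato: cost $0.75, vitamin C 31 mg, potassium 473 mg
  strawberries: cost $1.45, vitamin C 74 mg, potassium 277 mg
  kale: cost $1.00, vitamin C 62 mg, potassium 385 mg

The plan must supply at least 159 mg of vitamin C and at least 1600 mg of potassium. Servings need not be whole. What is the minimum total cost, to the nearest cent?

The cheapest plan sits at a corner of the feasible region — with two constraints it uses at most two foods.
banana only: max(159/7, 1600/371) = 22.71 servings → $7.95.
sweet potato only: max(159/31, 1600/473) = 5.129 servings → $3.85.
strawberries only: max(159/74, 1600/277) = 5.776 servings → $8.38.
kale only: max(159/62, 1600/385) = 4.156 servings → $4.16.
banana + sweet potato with both targets exact would need a negative amount; discard.
banana + strawberries with both tight: 2.914 servings and 1.873 servings → $3.74.
banana + kale with both tight: 1.871 servings and 2.353 servings → $3.01.
sweet potato + strawberries with both tight: 2.815 servings and 0.9694 servings → $3.52.
sweet potato + kale with both tight: 2.184 servings and 1.472 servings → $3.11.
strawberries + kale: intersection lies outside the first quadrant.
So the least-cost plan costs $3.01.

$3.01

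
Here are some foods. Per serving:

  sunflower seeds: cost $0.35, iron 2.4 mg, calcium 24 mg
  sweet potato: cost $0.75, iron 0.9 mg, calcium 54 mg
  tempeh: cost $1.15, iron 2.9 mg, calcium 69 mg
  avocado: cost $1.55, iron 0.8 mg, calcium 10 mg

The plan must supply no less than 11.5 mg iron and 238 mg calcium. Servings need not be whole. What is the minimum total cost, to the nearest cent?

$3.37

The cheapest plan sits at a corner of the feasible region — with two constraints it uses at most two foods.
sunflower seeds only: max(11.5/2.4, 238/24) = 9.917 servings → $3.47.
sweet potato only: max(11.5/0.9, 238/54) = 12.78 servings → $9.58.
tempeh only: max(11.5/2.9, 238/69) = 3.966 servings → $4.56.
avocado only: max(11.5/0.8, 238/10) = 23.8 servings → $36.89.
sunflower seeds + sweet potato with both tight: 3.767 servings and 2.733 servings → $3.37.
sunflower seeds + tempeh with both tight: 1.076 servings and 3.075 servings → $3.91.
sunflower seeds + avocado with both targets exact would need a negative amount; discard.
sweet potato + tempeh: intersection lies outside the first quadrant.
sweet potato + avocado with both tight: 2.205 servings and 11.89 servings → $20.09.
tempeh + avocado with both tight: 2.878 servings and 3.943 servings → $9.42.
The minimum over all feasible corners is $3.37.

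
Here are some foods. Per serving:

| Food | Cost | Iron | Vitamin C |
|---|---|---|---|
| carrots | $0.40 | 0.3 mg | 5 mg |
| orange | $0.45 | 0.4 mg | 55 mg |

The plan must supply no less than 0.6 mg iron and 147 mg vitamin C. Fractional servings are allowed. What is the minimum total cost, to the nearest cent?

$1.20

Check every corner: each single food scaled to meet both minima, and each pair solved so both constraints bind.
carrots only: max(0.6/0.3, 147/5) = 29.4 servings → $11.76.
orange only: max(0.6/0.4, 147/55) = 2.673 servings → $1.20.
carrots + orange: intersection lies outside the first quadrant.
The minimum over all feasible corners is $1.20.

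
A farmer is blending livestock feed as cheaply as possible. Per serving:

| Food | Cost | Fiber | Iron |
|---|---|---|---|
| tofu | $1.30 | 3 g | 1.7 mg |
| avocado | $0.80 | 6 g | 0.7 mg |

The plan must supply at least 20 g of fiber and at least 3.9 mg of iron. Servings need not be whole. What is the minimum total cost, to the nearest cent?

$3.71

A basic optimal solution has at most two foods positive. Try each food alone and each pair with both targets met exactly.
tofu only: max(20/3, 3.9/1.7) = 6.667 servings → $8.67.
avocado only: max(20/6, 3.9/0.7) = 5.571 servings → $4.46.
tofu + avocado with both tight: 1.16 servings and 2.753 servings → $3.71.
So the least-cost plan costs $3.71.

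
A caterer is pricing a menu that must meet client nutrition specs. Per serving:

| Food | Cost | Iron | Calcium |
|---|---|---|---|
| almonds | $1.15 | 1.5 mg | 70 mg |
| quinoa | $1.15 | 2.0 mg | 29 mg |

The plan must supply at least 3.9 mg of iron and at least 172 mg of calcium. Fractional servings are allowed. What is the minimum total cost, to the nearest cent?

The cheapest plan sits at a corner of the feasible region — with two constraints it uses at most two foods.
almonds only: max(3.9/1.5, 172/70) = 2.6 servings → $2.99.
quinoa only: max(3.9/2.0, 172/29) = 5.931 servings → $6.82.
almonds + quinoa with both tight: 2.393 servings and 0.1554 servings → $2.93.
Cheapest feasible corner: $2.93.

$2.93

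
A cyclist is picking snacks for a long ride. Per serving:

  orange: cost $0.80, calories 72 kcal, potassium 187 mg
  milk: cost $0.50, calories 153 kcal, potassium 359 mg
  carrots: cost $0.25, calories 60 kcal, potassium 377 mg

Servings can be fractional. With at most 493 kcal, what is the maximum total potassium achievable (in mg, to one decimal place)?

Potassium per kcal: carrots 6.283, orange 2.597, milk 2.346.
With no serving limits, spend the whole calories allowance on carrots: 493 kcal / 60 kcal × 377 mg = 3097.7 mg.

3097.7 mg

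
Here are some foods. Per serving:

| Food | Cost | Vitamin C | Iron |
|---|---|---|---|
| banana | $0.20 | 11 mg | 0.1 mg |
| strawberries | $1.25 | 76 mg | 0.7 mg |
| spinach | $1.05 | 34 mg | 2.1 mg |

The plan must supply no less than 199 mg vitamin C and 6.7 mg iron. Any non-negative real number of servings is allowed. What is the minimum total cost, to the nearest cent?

Check every corner: each single food scaled to meet both minima, and each pair solved so both constraints bind.
banana only: max(199/11, 6.7/0.1) = 67 servings → $13.40.
strawberries only: max(199/76, 6.7/0.7) = 9.571 servings → $11.96.
spinach only: max(199/34, 6.7/2.1) = 5.853 servings → $6.15.
banana + strawberries: intersection lies outside the first quadrant.
banana + spinach with both tight: 9.65 servings and 2.731 servings → $4.80.
strawberries + spinach with both tight: 1.4 servings and 2.724 servings → $4.61.
So the least-cost plan costs $4.61.

$4.61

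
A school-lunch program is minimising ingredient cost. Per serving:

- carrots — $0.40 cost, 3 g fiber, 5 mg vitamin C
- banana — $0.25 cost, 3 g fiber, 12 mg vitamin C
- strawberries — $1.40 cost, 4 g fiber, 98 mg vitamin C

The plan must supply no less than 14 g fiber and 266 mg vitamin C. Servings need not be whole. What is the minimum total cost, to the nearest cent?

$3.90

With two linear requirements the optimum uses one or two foods; enumerate the corners.
carrots only: max(14/3, 266/5) = 53.2 servings → $21.28.
banana only: max(14/3, 266/12) = 22.17 servings → $5.54.
strawberries only: max(14/4, 266/98) = 3.5 servings → $4.90.
carrots + banana: intersection lies outside the first quadrant.
carrots + strawberries with both tight: 1.124 servings and 2.657 servings → $4.17.
banana + strawberries with both tight: 1.252 servings and 2.561 servings → $3.90.
So the least-cost plan costs $3.90.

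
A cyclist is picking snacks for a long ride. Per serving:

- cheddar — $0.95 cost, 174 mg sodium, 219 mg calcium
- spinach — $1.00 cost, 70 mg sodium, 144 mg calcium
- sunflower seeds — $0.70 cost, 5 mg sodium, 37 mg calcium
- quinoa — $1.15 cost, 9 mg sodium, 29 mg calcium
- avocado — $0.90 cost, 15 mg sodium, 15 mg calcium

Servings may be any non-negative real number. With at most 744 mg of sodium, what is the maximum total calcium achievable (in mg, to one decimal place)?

Calcium per mg sodium: sunflower seeds 7.4, quinoa 3.222, spinach 2.057, cheddar 1.259, avocado 1.
With no serving limits, spend the whole sodium allowance on sunflower seeds: 744 mg / 5 mg × 37 mg = 5505.6 mg.

5505.6 mg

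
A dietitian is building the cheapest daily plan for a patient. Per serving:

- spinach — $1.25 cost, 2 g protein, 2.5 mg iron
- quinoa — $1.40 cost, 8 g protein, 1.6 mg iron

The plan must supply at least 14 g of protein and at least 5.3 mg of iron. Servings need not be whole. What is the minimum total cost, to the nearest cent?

$3.52

Minimising a linear cost over {protein ≥ 14, iron ≥ 5.3, servings ≥ 0} — the optimum is at a vertex, using one or two foods.
spinach only: max(14/2, 5.3/2.5) = 7 servings → $8.75.
quinoa only: max(14/8, 5.3/1.6) = 3.312 servings → $4.64.
spinach + quinoa with both tight: 1.19 servings and 1.452 servings → $3.52.
So the least-cost plan costs $3.52.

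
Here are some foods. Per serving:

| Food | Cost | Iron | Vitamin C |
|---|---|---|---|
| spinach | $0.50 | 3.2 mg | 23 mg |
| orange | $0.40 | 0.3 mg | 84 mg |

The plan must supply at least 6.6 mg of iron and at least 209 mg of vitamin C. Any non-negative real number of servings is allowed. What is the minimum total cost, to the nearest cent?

$1.73

Minimising a linear cost over {iron ≥ 6.6, vitamin C ≥ 209, servings ≥ 0} — the optimum is at a vertex, using one or two foods.
spinach only: max(6.6/3.2, 209/23) = 9.087 servings → $4.54.
orange only: max(6.6/0.3, 209/84) = 22 servings → $8.80.
spinach + orange with both tight: 1.877 servings and 1.974 servings → $1.73.
Cheapest feasible corner: $1.73.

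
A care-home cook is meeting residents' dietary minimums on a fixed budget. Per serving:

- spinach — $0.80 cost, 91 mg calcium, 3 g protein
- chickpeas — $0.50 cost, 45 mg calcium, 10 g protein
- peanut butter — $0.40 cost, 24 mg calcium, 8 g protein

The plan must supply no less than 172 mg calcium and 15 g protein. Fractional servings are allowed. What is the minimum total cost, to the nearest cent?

$1.63

For a min-cost LP with two ≥-constraints, a basic feasible solution has at most two positive variables.
spinach only: max(172/91, 15/3) = 5 servings → $4.00.
chickpeas only: max(172/45, 15/10) = 3.822 servings → $1.91.
peanut butter only: max(172/24, 15/8) = 7.167 servings → $2.87.
spinach + chickpeas with both tight: 1.348 servings and 1.095 servings → $1.63.
spinach + peanut butter with both tight: 1.549 servings and 1.294 servings → $1.76.
chickpeas + peanut butter: the both-tight solution has a negative serving — not a feasible corner.
The minimum over all feasible corners is $1.63.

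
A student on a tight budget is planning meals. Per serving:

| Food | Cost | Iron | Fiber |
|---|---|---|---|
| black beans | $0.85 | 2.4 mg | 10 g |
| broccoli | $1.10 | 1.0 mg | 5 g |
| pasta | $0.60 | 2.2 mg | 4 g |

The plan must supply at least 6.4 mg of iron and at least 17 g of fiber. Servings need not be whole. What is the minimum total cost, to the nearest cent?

black beans only: max(6.4/2.4, 17/10) = 2.667 servings → $2.27.
broccoli only: max(6.4/1.0, 17/5) = 6.4 servings → $7.04.
pasta only: max(6.4/2.2, 17/4) = 4.25 servings → $2.55.
black beans + broccoli: intersection lies outside the first quadrant.
black beans + pasta with both tight: 0.9516 servings and 1.871 servings → $1.93.
broccoli + pasta with both tight: 1.686 servings and 2.143 servings → $3.14.
Cheapest feasible corner: $1.93.

$1.93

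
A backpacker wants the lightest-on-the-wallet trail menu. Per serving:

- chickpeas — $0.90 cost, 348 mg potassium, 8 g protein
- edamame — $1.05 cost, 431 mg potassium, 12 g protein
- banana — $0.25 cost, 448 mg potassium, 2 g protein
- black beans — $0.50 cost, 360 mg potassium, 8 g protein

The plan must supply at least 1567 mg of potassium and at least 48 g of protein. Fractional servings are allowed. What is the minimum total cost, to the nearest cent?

chickpeas only: max(1567/348, 48/8) = 6 servings → $5.40.
edamame only: max(1567/431, 48/12) = 4 servings → $4.20.
banana only: max(1567/448, 48/2) = 24 servings → $6.00.
black beans only: max(1567/360, 48/8) = 6 servings → $3.00.
chickpeas + edamame: intersection lies outside the first quadrant.
chickpeas + banana with both targets exact would need a negative amount; discard.
chickpeas + black beans: intersection lies outside the first quadrant.
edamame + banana: intersection lies outside the first quadrant.
edamame + black beans: the both-tight solution has a negative serving — not a feasible corner.
banana + black beans: intersection lies outside the first quadrant.
So the least-cost plan costs $3.00.

$3.00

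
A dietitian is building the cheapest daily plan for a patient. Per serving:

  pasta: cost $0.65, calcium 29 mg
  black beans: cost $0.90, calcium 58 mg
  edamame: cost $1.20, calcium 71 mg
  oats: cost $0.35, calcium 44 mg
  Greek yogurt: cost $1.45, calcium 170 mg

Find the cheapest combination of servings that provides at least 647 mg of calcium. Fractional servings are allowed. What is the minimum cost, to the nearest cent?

Cost per mg of calcium: oats $0.0080, Greek yogurt $0.0085, black beans $0.0155, edamame $0.0169, pasta $0.0224.
With no serving limits, use only oats: 647 mg / 44 mg = 14.7 servings × $0.35 = $5.15.

$5.15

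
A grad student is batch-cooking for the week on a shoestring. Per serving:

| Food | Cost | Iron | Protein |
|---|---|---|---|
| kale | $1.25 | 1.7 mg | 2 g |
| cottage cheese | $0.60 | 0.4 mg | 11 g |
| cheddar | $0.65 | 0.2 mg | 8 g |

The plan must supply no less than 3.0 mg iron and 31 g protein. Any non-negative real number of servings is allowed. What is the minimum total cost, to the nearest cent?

For a min-cost LP with two ≥-constraints, a basic feasible solution has at most two positive variables.
kale only: max(3.0/1.7, 31/2) = 15.5 servings → $19.38.
cottage cheese only: max(3.0/0.4, 31/11) = 7.5 servings → $4.50.
cheddar only: max(3.0/0.2, 31/8) = 15 servings → $9.75.
kale + cottage cheese with both tight: 1.151 servings and 2.609 servings → $3.00.
kale + cheddar with both tight: 1.348 servings and 3.538 servings → $3.99.
cottage cheese + cheddar: intersection lies outside the first quadrant.
The minimum over all feasible corners is $3.00.

$3.00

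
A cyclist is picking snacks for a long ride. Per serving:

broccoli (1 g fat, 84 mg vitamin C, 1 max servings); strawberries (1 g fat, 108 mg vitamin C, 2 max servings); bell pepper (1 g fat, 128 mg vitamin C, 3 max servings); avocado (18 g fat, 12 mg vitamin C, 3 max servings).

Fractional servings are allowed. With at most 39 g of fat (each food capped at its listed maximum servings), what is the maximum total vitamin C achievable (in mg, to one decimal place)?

Vitamin C per g fat: bell pepper 128, strawberries 108, broccoli 84, avocado 0.6667.
Take 3 servings of bell pepper: uses 3 g fat, +384.0 mg vitamin C (running total 384.0 mg).
Take 2 servings of strawberries: uses 2 g fat, +216.0 mg vitamin C (running total 600.0 mg).
Take 1 serving of broccoli: uses 1 g fat, +84.0 mg vitamin C (running total 684.0 mg).
Take 1.833 servings of avocado: uses 33 g fat, +22.0 mg vitamin C (running total 706.0 mg).
Filling greedily by vitamin C-per-g fat is optimal for one linear limit, giving 706.0 mg.

706.0 mg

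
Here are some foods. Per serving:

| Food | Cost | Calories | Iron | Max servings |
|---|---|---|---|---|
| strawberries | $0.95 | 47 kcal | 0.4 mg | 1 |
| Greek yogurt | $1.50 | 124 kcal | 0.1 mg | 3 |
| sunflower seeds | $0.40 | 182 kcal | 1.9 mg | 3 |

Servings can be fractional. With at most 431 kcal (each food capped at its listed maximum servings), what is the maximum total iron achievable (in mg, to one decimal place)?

Iron per kcal: sunflower seeds 0.01044, strawberries 0.008511, Greek yogurt 0.0008065.
Take 2.368 servings of sunflower seeds: uses 431 kcal, +4.5 mg iron (running total 4.5 mg).
Filling greedily by iron-per-kcal is optimal for one linear limit, giving 4.5 mg.

4.5 mg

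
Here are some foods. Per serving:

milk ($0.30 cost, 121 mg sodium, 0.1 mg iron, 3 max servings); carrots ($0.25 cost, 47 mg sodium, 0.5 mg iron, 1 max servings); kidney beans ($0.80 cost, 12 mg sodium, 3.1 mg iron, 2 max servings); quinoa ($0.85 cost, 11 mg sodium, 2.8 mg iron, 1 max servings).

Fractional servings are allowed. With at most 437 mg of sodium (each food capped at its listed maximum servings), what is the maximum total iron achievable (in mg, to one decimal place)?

9.8 mg

Iron per mg sodium: kidney beans 0.2583, quinoa 0.2545, carrots 0.01064, milk 0.0008264.
Take 2 servings of kidney beans: uses 24 mg sodium, +6.2 mg iron (running total 6.2 mg).
Take 1 serving of quinoa: uses 11 mg sodium, +2.8 mg iron (running total 9.0 mg).
Take 1 serving of carrots: uses 47 mg sodium, +0.5 mg iron (running total 9.5 mg).
Take 2.934 servings of milk: uses 355 mg sodium, +0.3 mg iron (running total 9.8 mg).
Greedy by best ratio exhausts the sodium allowance optimally: 9.8 mg.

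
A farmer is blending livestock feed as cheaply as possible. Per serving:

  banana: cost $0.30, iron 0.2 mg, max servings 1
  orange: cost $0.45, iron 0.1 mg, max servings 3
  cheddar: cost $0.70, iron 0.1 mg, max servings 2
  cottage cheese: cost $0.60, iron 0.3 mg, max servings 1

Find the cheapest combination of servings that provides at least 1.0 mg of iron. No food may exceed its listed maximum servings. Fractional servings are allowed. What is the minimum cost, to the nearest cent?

$3.65

Cost per mg of iron: banana $1.5000, cottage cheese $2.0000, orange $4.5000, cheddar $7.0000.
Take 1 serving of banana: +0.2 mg iron for $0.30 (total $0.30, still need 0.8 mg).
Take 1 serving of cottage cheese: +0.3 mg iron for $0.60 (total $0.90, still need 0.5 mg).
Take 3 servings of orange: +0.3 mg iron for $1.35 (total $2.25, still need 0.2 mg).
Take 2 servings of cheddar: +0.2 mg iron for $1.40 (total $3.65, still need 0.0 mg).
Filling from the cheapest source first is optimal under one linear minimum: $3.65.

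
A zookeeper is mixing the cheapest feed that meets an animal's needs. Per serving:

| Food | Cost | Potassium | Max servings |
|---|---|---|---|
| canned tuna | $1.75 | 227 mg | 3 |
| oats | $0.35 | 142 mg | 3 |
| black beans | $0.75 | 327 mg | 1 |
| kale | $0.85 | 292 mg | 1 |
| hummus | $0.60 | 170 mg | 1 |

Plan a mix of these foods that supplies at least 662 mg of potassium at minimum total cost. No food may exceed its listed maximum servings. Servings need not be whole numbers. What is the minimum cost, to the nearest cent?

Cost per mg of potassium: black beans $0.0023, oats $0.0025, kale $0.0029, hummus $0.0035, canned tuna $0.0077.
Take 1 serving of black beans: +327.0 mg potassium for $0.75 (total $0.75, still need 335.0 mg).
Take 2.359 servings of oats: +335.0 mg potassium for $0.83 (total $1.58, still need 0.0 mg).
Greedy by cheapest-per-mg is optimal for a single linear constraint, so the minimum cost is $1.58.

$1.58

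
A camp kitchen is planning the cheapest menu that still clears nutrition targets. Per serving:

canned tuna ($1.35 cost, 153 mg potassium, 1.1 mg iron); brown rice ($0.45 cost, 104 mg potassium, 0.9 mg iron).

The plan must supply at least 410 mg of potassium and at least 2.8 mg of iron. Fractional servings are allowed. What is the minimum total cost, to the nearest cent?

canned tuna only: max(410/153, 2.8/1.1) = 2.68 servings → $3.62.
brown rice only: max(410/104, 2.8/0.9) = 3.942 servings → $1.77.
canned tuna + brown rice: intersection lies outside the first quadrant.
Cheapest feasible corner: $1.77.

$1.77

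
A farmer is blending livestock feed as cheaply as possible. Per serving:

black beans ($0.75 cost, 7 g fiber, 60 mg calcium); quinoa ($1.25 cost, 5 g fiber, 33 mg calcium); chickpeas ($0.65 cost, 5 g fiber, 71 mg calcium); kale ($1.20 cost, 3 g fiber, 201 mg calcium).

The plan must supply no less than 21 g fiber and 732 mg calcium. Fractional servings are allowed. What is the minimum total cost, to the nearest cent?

Compare the cost at each extreme point of the feasible region.
black beans only: max(21/7, 732/60) = 12.2 servings → $9.15.
quinoa only: max(21/5, 732/33) = 22.18 servings → $27.73.
chickpeas only: max(21/5, 732/71) = 10.31 servings → $6.70.
kale only: max(21/3, 732/201) = 7 servings → $8.40.
black beans + quinoa with both targets exact would need a negative amount; discard.
black beans + chickpeas with both targets exact would need a negative amount; discard.
black beans + kale with both tight: 1.65 servings and 3.149 servings → $5.02.
quinoa + chickpeas: intersection lies outside the first quadrant.
quinoa + kale with both tight: 2.235 servings and 3.275 servings → $6.72.
chickpeas + kale with both tight: 2.557 servings and 2.739 servings → $4.95.
So the least-cost plan costs $4.95.

$4.95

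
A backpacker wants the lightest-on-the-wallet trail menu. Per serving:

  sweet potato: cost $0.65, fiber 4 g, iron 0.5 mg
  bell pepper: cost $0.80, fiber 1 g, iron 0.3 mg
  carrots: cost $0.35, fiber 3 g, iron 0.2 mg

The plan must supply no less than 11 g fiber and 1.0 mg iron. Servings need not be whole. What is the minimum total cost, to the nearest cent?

A basic optimal solution has at most two foods positive. Try each food alone and each pair with both targets met exactly.
sweet potato only: max(11/4, 1.0/0.5) = 2.75 servings → $1.79.
bell pepper only: max(11/1, 1.0/0.3) = 11 servings → $8.80.
carrots only: max(11/3, 1.0/0.2) = 5 servings → $1.75.
sweet potato + bell pepper with both targets exact would need a negative amount; discard.
sweet potato + carrots with both tight: 1.143 servings and 2.143 servings → $1.49.
bell pepper + carrots with both tight: 1.143 servings and 3.286 servings → $2.06.
The minimum over all feasible corners is $1.49.

$1.49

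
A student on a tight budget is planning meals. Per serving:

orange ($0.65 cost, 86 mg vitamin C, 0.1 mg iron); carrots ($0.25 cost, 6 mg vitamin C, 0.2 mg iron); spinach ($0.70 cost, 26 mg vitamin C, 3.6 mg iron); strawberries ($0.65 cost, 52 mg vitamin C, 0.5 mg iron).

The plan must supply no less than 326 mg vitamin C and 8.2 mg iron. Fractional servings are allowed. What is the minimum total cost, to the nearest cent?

This is a tiny linear program; its minimum lies at a vertex of the feasible set. List the vertices and price them.
orange only: max(326/86, 8.2/0.1) = 82 servings → $53.30.
carrots only: max(326/6, 8.2/0.2) = 54.33 servings → $13.58.
spinach only: max(326/26, 8.2/3.6) = 12.54 servings → $8.78.
strawberries only: max(326/52, 8.2/0.5) = 16.4 servings → $10.66.
orange + carrots with both tight: 0.9639 servings and 40.52 servings → $10.76.
orange + spinach with both tight: 3.128 servings and 2.191 servings → $3.57.
orange + strawberries with both targets exact would need a negative amount; discard.
carrots + spinach: the both-tight solution has a negative serving — not a feasible corner.
carrots + strawberries with both tight: 35.59 servings and 2.162 servings → $10.30.
spinach + strawberries with both tight: 1.512 servings and 5.513 servings → $4.64.
Cheapest feasible corner: $3.57.

$3.57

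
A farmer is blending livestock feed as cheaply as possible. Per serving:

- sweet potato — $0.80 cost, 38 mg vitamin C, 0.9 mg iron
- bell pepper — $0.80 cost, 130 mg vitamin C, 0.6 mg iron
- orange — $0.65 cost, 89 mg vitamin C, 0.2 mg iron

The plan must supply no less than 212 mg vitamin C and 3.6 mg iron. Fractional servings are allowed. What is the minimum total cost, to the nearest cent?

With two linear requirements the optimum uses one or two foods; enumerate the corners.
sweet potato only: max(212/38, 3.6/0.9) = 5.579 servings → $4.46.
bell pepper only: max(212/130, 3.6/0.6) = 6 servings → $4.80.
orange only: max(212/89, 3.6/0.2) = 18 servings → $11.70.
sweet potato + bell pepper with both tight: 3.618 servings and 0.5732 servings → $3.35.
sweet potato + orange with both tight: 3.834 servings and 0.7448 servings → $3.55.
bell pepper + orange: intersection lies outside the first quadrant.
So the least-cost plan costs $3.35.

$3.35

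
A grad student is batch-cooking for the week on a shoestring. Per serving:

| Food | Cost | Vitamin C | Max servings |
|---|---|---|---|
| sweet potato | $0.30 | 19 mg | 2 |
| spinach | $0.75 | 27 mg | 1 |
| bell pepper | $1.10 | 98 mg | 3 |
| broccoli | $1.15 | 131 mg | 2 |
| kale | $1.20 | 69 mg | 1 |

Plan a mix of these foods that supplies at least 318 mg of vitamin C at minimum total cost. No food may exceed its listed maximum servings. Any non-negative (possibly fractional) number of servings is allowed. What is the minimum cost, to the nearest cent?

$2.93

Cost per mg of vitamin C: broccoli $0.0088, bell pepper $0.0112, sweet potato $0.0158, kale $0.0174, spinach $0.0278.
Take 2 servings of broccoli: +262.0 mg vitamin C for $2.30 (total $2.30, still need 56.0 mg).
Take 0.5714 servings of bell pepper: +56.0 mg vitamin C for $0.63 (total $2.93, still need 0.0 mg).
Filling from the cheapest source first is optimal under one linear minimum: $2.93.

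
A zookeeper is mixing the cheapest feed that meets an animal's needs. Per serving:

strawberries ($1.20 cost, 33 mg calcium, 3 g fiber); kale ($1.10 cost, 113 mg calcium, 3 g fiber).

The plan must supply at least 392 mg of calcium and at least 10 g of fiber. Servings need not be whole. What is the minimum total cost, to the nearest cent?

$3.82

strawberries only: max(392/33, 10/3) = 11.88 servings → $14.25.
kale only: max(392/113, 10/3) = 3.469 servings → $3.82.
strawberries + kale: the both-tight solution has a negative serving — not a feasible corner.
So the least-cost plan costs $3.82.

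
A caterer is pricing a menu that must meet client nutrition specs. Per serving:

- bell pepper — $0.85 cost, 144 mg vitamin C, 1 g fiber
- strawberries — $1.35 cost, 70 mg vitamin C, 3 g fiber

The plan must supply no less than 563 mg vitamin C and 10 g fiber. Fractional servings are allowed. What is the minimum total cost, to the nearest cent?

An LP optimum is at a vertex; with two nutrient constraints at most two foods are used. Check each candidate.
bell pepper only: max(563/144, 10/1) = 10 servings → $8.50.
strawberries only: max(563/70, 10/3) = 8.043 servings → $10.86.
bell pepper + strawberries with both tight: 2.732 servings and 2.423 servings → $5.59.
So the least-cost plan costs $5.59.

$5.59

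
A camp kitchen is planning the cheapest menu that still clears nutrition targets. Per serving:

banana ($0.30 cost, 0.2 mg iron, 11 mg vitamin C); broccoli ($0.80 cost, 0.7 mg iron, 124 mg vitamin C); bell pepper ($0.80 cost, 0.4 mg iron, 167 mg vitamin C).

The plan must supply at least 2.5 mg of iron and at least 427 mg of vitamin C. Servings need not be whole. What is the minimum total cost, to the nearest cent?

$2.86

Minimising a linear cost over {iron ≥ 2.5, vitamin C ≥ 427, servings ≥ 0} — the optimum is at a vertex, using one or two foods.
banana only: max(2.5/0.2, 427/11) = 38.82 servings → $11.65.
broccoli only: max(2.5/0.7, 427/124) = 3.571 servings → $2.86.
bell pepper only: max(2.5/0.4, 427/167) = 6.25 servings → $5.00.
banana + broccoli with both tight: 0.6491 servings and 3.386 servings → $2.90.
banana + bell pepper with both tight: 8.507 servings and 1.997 servings → $4.15.
broccoli + bell pepper: intersection lies outside the first quadrant.
The minimum over all feasible corners is $2.86.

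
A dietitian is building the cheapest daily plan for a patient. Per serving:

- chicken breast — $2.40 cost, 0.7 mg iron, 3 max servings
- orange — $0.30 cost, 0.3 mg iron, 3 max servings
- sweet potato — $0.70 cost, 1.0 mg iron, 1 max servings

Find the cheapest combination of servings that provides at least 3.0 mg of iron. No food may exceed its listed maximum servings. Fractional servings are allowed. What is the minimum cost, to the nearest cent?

Cost per mg of iron: sweet potato $0.7000, orange $1.0000, chicken breast $3.4286.
Take 1 serving of sweet potato: +1.0 mg iron for $0.70 (total $0.70, still need 2.0 mg).
Take 3 servings of orange: +0.9 mg iron for $0.90 (total $1.60, still need 1.1 mg).
Take 1.571 servings of chicken breast: +1.1 mg iron for $3.77 (total $5.37, still need 0.0 mg).
Greedy by cheapest-per-mg is optimal for a single linear constraint, so the minimum cost is $5.37.

$5.37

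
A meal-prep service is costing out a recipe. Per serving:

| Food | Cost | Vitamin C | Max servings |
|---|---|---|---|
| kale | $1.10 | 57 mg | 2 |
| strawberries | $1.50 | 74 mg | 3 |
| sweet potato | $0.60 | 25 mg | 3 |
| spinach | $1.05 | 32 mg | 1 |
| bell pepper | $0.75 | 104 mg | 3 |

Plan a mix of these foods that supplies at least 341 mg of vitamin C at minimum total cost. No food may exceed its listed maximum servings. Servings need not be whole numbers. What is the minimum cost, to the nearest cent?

$2.81

Cost per mg of vitamin C: bell pepper $0.0072, kale $0.0193, strawberries $0.0203, sweet potato $0.0240, spinach $0.0328.
Take 3 servings of bell pepper: +312.0 mg vitamin C for $2.25 (total $2.25, still need 29.0 mg).
Take 0.5088 servings of kale: +29.0 mg vitamin C for $0.56 (total $2.81, still need 0.0 mg).
Greedy by cheapest-per-mg is optimal for a single linear constraint, so the minimum cost is $2.81.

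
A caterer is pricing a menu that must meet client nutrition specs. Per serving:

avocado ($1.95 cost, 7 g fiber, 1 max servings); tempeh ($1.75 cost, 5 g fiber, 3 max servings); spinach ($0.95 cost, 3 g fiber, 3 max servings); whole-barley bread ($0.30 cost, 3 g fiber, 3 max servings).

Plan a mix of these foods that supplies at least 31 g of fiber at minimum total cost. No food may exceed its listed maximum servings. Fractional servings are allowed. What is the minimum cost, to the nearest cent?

Cost per g of fiber: whole-barley bread $0.1000, avocado $0.2786, spinach $0.3167, tempeh $0.3500.
Take 3 servings of whole-barley bread: +9.0 g fiber for $0.90 (total $0.90, still need 22.0 g).
Take 1 serving of avocado: +7.0 g fiber for $1.95 (total $2.85, still need 15.0 g).
Take 3 servings of spinach: +9.0 g fiber for $2.85 (total $5.70, still need 6.0 g).
Take 1.2 servings of tempeh: +6.0 g fiber for $2.10 (total $7.80, still need 0.0 g).
Greedy by cheapest-per-g is optimal for a single linear constraint, so the minimum cost is $7.80.

$7.80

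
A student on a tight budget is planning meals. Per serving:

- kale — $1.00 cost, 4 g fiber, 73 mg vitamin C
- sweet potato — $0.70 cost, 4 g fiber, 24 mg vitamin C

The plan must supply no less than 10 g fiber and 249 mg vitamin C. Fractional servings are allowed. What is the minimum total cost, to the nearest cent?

$3.41

kale only: max(10/4, 249/73) = 3.411 servings → $3.41.
sweet potato only: max(10/4, 249/24) = 10.38 servings → $7.26.
kale + sweet potato: intersection lies outside the first quadrant.
Cheapest feasible corner: $3.41.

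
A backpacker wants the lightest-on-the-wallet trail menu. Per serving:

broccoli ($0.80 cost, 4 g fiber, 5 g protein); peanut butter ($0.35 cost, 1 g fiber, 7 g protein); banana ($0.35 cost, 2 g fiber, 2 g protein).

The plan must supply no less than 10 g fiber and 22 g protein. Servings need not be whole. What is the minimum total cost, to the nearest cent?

An LP optimum is at a vertex; with two nutrient constraints at most two foods are used. Check each candidate.
broccoli only: max(10/4, 22/5) = 4.4 servings → $3.52.
peanut butter only: max(10/1, 22/7) = 10 servings → $3.50.
banana only: max(10/2, 22/2) = 11 servings → $3.85.
broccoli + peanut butter with both tight: 2.087 servings and 1.652 servings → $2.25.
broccoli + banana: intersection lies outside the first quadrant.
peanut butter + banana with both tight: 2 servings and 4 servings → $2.10.
The minimum over all feasible corners is $2.10.

$2.10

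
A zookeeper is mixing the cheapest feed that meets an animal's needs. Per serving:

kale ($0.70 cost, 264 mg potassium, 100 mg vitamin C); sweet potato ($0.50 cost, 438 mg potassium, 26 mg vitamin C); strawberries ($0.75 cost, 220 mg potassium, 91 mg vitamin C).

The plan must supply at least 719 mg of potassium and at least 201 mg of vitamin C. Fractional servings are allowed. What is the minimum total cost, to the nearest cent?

$1.57

An LP optimum is at a vertex; with two nutrient constraints at most two foods are used. Check each candidate.
kale only: max(719/264, 201/100) = 2.723 servings → $1.91.
sweet potato only: max(719/438, 201/26) = 7.731 servings → $3.87.
strawberries only: max(719/220, 201/91) = 3.268 servings → $2.45.
kale + sweet potato with both tight: 1.877 servings and 0.51 servings → $1.57.
kale + strawberries: intersection lies outside the first quadrant.
sweet potato + strawberries with both tight: 0.6213 servings and 2.031 servings → $1.83.
The minimum over all feasible corners is $1.57.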